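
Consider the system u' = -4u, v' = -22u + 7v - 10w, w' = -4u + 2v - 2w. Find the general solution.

u(t) = K_2e^(-4t), v(t) = 5K_1e^(3t) + 2K_2e^(-4t) + 2K_3e^(2t), w(t) = 2K_1e^(3t) + K_3e^(2t)

Coefficient matrix A = [[-4, 0, 0], [-22, 7, -10], [-4, 2, -2]].
det(A - λI) = 0 gives eigenvalues λ = 3, -4, 2.
For λ=3: eigenvector (0,5,2).
For λ=-4: eigenvector (1,2,0).
For λ=2: eigenvector (0,2,1).
General solution: K_1e^(3t)(0,5,2) + K_2e^(-4t)(1,2,0) + K_3e^(2t)(0,2,1).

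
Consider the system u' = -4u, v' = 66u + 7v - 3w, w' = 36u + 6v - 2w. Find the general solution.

Coefficient matrix A = [[-4, 0, 0], [66, 7, -3], [36, 6, -2]].
det(A - λI) = 0 gives eigenvalues λ = 1, -4, 4.
For λ=1: eigenvector (0,1,2).
For λ=-4: eigenvector (1,-6,0).
For λ=4: eigenvector (0,-1,-1).
General solution: K_1e^(t)(0,1,2) + K_2e^(-4t)(1,-6,0) + K_3e^(4t)(0,-1,-1).

u(t) = K_2e^(-4t), v(t) = K_1e^(t) - 6K_2e^(-4t) - K_3e^(4t), w(t) = 2K_1e^(t) - K_3e^(4t)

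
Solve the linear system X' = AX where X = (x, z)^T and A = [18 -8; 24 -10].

x(t) = C_1e^(2t) + 2C_2e^(6t), z(t) = 2C_1e^(2t) + 3C_2e^(6t)

Coefficient matrix A = [[18, -8], [24, -10]].
Characteristic polynomial det(A - λI) = λ^2 - 8λ + 12 = 0.
Eigenvalues λ = 2, 6.
For λ=2: (A-λI) row 1 is [16, -8], so an eigenvector is (1, 2).
For λ=6: (A-λI) row 1 is [12, -8], so an eigenvector is (2, 3).
General solution: C_1e^(2t)(1,2) + C_2e^(6t)(2,3).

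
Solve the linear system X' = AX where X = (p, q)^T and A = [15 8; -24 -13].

p(t) = -K_1e^(-t) + 2K_2e^(3t), q(t) = 2K_1e^(-t) - 3K_2e^(3t)

Coefficient matrix A = [[15, 8], [-24, -13]].
Characteristic polynomial det(A - λI) = λ^2 - 2λ - 3 = 0.
Eigenvalues λ = -1, 3.
For λ=-1: (A-λI) row 1 is [16, 8], so an eigenvector is (-1, 2).
For λ=3: (A-λI) row 1 is [12, 8], so an eigenvector is (2, -3).
General solution: K_1e^(-t)(-1,2) + K_2e^(3t)(2,-3).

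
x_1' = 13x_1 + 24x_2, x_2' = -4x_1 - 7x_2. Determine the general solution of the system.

x_1(t) = 3K_1e^(5t) - 2K_2e^(t), x_2(t) = -K_1e^(5t) + K_2e^(t)

Coefficient matrix A = [[13, 24], [-4, -7]].
Characteristic polynomial det(A - λI) = λ^2 - 6λ + 5 = 0.
Eigenvalues λ = 5, 1.
For λ=5: (A-λI) row 1 is [8, 24], so an eigenvector is (3, -1).
For λ=1: (A-λI) row 1 is [12, 24], so an eigenvector is (-2, 1).
General solution: K_1e^(5t)(3,-1) + K_2e^(t)(-2,1).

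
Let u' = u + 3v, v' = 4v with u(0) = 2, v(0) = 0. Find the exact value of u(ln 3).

6

A = [[1,3],[0,4]]; eigenvalues λ = 1, 4.
Eigenvectors: (1,0) for λ=1, (-1,-1) for λ=4.
From the initial condition, c_1 = 2, c_2 = 0.
u(ln 3) = (2)(3^1)(1) + (0)(3^4)(-1) = 6.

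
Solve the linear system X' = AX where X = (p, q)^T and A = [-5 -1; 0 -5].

Coefficient matrix A = [[-5, -1], [0, -5]].
Characteristic polynomial det(A - λI) = λ^2 + 10λ + 25 = 0.
Single eigenvalue λ = -5 with algebraic multiplicity 2.
Eigenvector v = (-1,0); generalized eigenvector w with (A-λI)w=v is (2,1).
General solution: e^(-5t)[c_1·v + c_2·(t·v + w)].

p(t) = -c_1e^(-5t) - c_2te^(-5t) + 2c_2e^(-5t), q(t) = c_2e^(-5t)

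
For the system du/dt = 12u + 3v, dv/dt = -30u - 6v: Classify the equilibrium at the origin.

unstable spiral

A = [[12,3],[-30,-6]]; det(A-λI) = λ^2 - 6λ + 18.
λ = 3 ± 3i: positive real part.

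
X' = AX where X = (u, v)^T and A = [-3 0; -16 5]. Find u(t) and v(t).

u(t) = K_1e^(-3t), v(t) = 2K_1e^(-3t) + K_2e^(5t)

Coefficient matrix A = [[-3, 0], [-16, 5]].
Characteristic polynomial det(A - λI) = λ^2 - 2λ - 15 = 0.
Eigenvalues λ = -3, 5.
For λ=-3: (A-λI) row 2 is [-16, 8], so an eigenvector is (1, 2).
For λ=5: (A-λI) row 1 is [-8, 0], so an eigenvector is (0, 1).
General solution: K_1e^(-3t)(1,2) + K_2e^(5t)(0,1).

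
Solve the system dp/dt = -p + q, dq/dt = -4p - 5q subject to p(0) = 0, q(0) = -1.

Coefficient matrix A = [[-1, 1], [-4, -5]].
Characteristic polynomial det(A - λI) = λ^2 + 6λ + 9 = 0.
Single eigenvalue λ = -3 with algebraic multiplicity 2.
Eigenvector v = (1,-2); generalized eigenvector w with (A-λI)w=v is (-1,3).
General solution: e^(-3t)[c_1·v + c_2·(t·v + w)].
Applying p(0)=0, q(0)=-1 gives c_1=-1, c_2=-1.

p(t) = -te^(-3t), q(t) = 2te^(-3t) - e^(-3t)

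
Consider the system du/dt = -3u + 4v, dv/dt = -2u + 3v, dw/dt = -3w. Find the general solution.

u(t) = K_2e^(t) + 2K_3e^(-t), v(t) = K_2e^(t) + K_3e^(-t), w(t) = K_1e^(-3t)

Coefficient matrix A = [[-3, 4, 0], [-2, 3, 0], [0, 0, -3]].
det(A - λI) = 0 gives eigenvalues λ = -3, 1, -1.
For λ=-3: eigenvector (0,0,1).
For λ=1: eigenvector (1,1,0).
For λ=-1: eigenvector (2,1,0).
General solution: K_1e^(-3t)(0,0,1) + K_2e^(t)(1,1,0) + K_3e^(-t)(2,1,0).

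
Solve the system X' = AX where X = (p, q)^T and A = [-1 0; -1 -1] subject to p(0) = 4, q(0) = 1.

Coefficient matrix A = [[-1, 0], [-1, -1]].
Characteristic polynomial det(A - λI) = λ^2 + 2λ + 1 = 0.
Single eigenvalue λ = -1 with algebraic multiplicity 2.
Eigenvector v = (0,-1); generalized eigenvector w with (A-λI)w=v is (1,2).
General solution: e^(-t)[c_1·v + c_2·(t·v + w)].
Applying p(0)=4, q(0)=1 gives c_1=7, c_2=4.

p(t) = 4e^(-t), q(t) = -4te^(-t) + e^(-t)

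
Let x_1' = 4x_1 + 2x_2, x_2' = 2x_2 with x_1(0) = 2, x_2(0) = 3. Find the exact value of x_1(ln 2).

A = [[4,2],[0,2]]; eigenvalues λ = 2, 4.
Eigenvectors: (1,-1) for λ=2, (-1,0) for λ=4.
From the initial condition, c_1 = -3, c_2 = -5.
x_1(ln 2) = (-3)(2^2)(1) + (-5)(2^4)(-1) = 68.

68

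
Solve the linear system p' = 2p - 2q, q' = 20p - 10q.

Coefficient matrix A = [[2, -2], [20, -10]].
Characteristic polynomial det(A - λI) = λ^2 + 8λ + 20 = 0.
Eigenvalues λ = -4 ± 2i (complex conjugate pair).
For λ=-4+2i: an eigenvector is (-1,-3) - i(0,-1) = (-1, -3 + i).
A real fundamental pair from Re and Im of e^((-4+2i)t)v: X_1 = e^(-4t)(cos(2t)·(-1,-3) + sin(2t)·(0,-1)), X_2 = e^(-4t)(sin(2t)·(-1,-3) - cos(2t)·(0,-1)).
General solution: C_1X_1 + C_2X_2.

p(t) = -C_1e^(-4t)cos(2t) - C_2e^(-4t)sin(2t), q(t) = -C_1e^(-4t)sin(2t) - 3C_1e^(-4t)cos(2t) - 3C_2e^(-4t)sin(2t) + C_2e^(-4t)cos(2t)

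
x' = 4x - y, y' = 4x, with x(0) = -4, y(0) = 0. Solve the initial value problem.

x(t) = -8te^(2t) - 4e^(2t), y(t) = -16te^(2t)

Coefficient matrix A = [[4, -1], [4, 0]].
Characteristic polynomial det(A - λI) = λ^2 - 4λ + 4 = 0.
Single eigenvalue λ = 2 with algebraic multiplicity 2.
Eigenvector v = (1,2); generalized eigenvector w with (A-λI)w=v is (0,-1).
General solution: e^(2t)[K_1·v + K_2·(t·v + w)].
Applying x(0)=-4, y(0)=0 gives K_1=-4, K_2=-8.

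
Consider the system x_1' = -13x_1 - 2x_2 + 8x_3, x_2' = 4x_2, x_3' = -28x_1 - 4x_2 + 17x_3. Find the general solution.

Coefficient matrix A = [[-13, -2, 8], [0, 4, 0], [-28, -4, 17]].
det(A - λI) = 0 gives eigenvalues λ = 3, 4, 1.
For λ=3: eigenvector (1,0,2).
For λ=4: eigenvector (-2,1,-4).
For λ=1: eigenvector (-4,0,-7).
General solution: c_1e^(3t)(1,0,2) + c_2e^(4t)(-2,1,-4) + c_3e^(t)(-4,0,-7).

x_1(t) = c_1e^(3t) - 2c_2e^(4t) - 4c_3e^(t), x_2(t) = c_2e^(4t), x_3(t) = 2c_1e^(3t) - 4c_2e^(4t) - 7c_3e^(t)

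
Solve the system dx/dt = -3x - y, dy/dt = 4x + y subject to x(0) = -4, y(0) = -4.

Coefficient matrix A = [[-3, -1], [4, 1]].
Characteristic polynomial det(A - λI) = λ^2 + 2λ + 1 = 0.
Single eigenvalue λ = -1 with algebraic multiplicity 2.
Eigenvector v = (1,-2); generalized eigenvector w with (A-λI)w=v is (1,-3).
General solution: e^(-t)[c_1·v + c_2·(t·v + w)].
Applying x(0)=-4, y(0)=-4 gives c_1=-16, c_2=12.

x(t) = 12te^(-t) - 4e^(-t), y(t) = -24te^(-t) - 4e^(-t)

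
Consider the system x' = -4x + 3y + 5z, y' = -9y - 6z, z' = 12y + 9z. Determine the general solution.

Coefficient matrix A = [[-4, 3, 5], [0, -9, -6], [0, 12, 9]].
det(A - λI) = 0 gives eigenvalues λ = -4, -3, 3.
For λ=-4: eigenvector (-1,0,0).
For λ=-3: eigenvector (2,-1,1).
For λ=3: eigenvector (1,-1,2).
General solution: C_1e^(-4t)(-1,0,0) + C_2e^(-3t)(2,-1,1) + C_3e^(3t)(1,-1,2).

x(t) = -C_1e^(-4t) + 2C_2e^(-3t) + C_3e^(3t), y(t) = -C_2e^(-3t) - C_3e^(3t), z(t) = C_2e^(-3t) + 2C_3e^(3t)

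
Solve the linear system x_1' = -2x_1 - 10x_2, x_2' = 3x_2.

x_1(t) = -C_1e^(-2t) + 2C_2e^(3t), x_2(t) = -C_2e^(3t)

Coefficient matrix A = [[-2, -10], [0, 3]].
Characteristic polynomial det(A - λI) = λ^2 - λ - 6 = 0.
Eigenvalues λ = -2, 3.
For λ=-2: (A-λI) row 1 is [0, -10], so an eigenvector is (-1, 0).
For λ=3: (A-λI) row 1 is [-5, -10], so an eigenvector is (2, -1).
General solution: C_1e^(-2t)(-1,0) + C_2e^(3t)(2,-1).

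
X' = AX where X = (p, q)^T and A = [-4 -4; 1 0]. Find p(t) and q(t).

p(t) = -2C_1e^(-2t) - 2C_2te^(-2t) - 3C_2e^(-2t), q(t) = C_1e^(-2t) + C_2te^(-2t) + 2C_2e^(-2t)

Coefficient matrix A = [[-4, -4], [1, 0]].
Characteristic polynomial det(A - λI) = λ^2 + 4λ + 4 = 0.
Single eigenvalue λ = -2 with algebraic multiplicity 2.
Eigenvector v = (-2,1); generalized eigenvector w with (A-λI)w=v is (-3,2).
General solution: e^(-2t)[C_1·v + C_2·(t·v + w)].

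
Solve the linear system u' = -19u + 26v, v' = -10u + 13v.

u(t) = -3c_1e^(-3t)sin(2t) + 2c_1e^(-3t)cos(2t) + 2c_2e^(-3t)sin(2t) + 3c_2e^(-3t)cos(2t), v(t) = -2c_1e^(-3t)sin(2t) + c_1e^(-3t)cos(2t) + c_2e^(-3t)sin(2t) + 2c_2e^(-3t)cos(2t)

Coefficient matrix A = [[-19, 26], [-10, 13]].
Characteristic polynomial det(A - λI) = λ^2 + 6λ + 13 = 0.
Eigenvalues λ = -3 ± 2i (complex conjugate pair).
For λ=-3+2i: an eigenvector is (2,1) - i(-3,-2) = (2 + 3i, 1 + 2i).
A real fundamental pair from Re and Im of e^((-3+2i)t)v: X_1 = e^(-3t)(cos(2t)·(2,1) + sin(2t)·(-3,-2)), X_2 = e^(-3t)(sin(2t)·(2,1) - cos(2t)·(-3,-2)).
General solution: c_1X_1 + c_2X_2.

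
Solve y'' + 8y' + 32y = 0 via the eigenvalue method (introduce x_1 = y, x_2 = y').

y(t) = c_1e^(-4t)cos(4t) + c_2e^(-4t)sin(4t)

Let x_1 = y, x_2 = y'. Then x_1' = x_2 and x_2' = -32x_1 - 8x_2.
A = [[0,1],[-32,-8]]; det(A-λI) = λ^2 + 8λ + 32.
Eigenvalues λ = -4 ± 4i.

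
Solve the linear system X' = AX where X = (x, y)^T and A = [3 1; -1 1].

x(t) = c_1e^(2t) + c_2te^(2t) - c_2e^(2t), y(t) = -c_1e^(2t) - c_2te^(2t) + 2c_2e^(2t)

Coefficient matrix A = [[3, 1], [-1, 1]].
Characteristic polynomial det(A - λI) = λ^2 - 4λ + 4 = 0.
Single eigenvalue λ = 2 with algebraic multiplicity 2.
Eigenvector v = (1,-1); generalized eigenvector w with (A-λI)w=v is (-1,2).
General solution: e^(2t)[c_1·v + c_2·(t·v + w)].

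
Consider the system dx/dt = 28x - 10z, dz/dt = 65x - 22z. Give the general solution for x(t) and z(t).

Coefficient matrix A = [[28, -10], [65, -22]].
Characteristic polynomial det(A - λI) = λ^2 - 6λ + 34 = 0.
Eigenvalues λ = 3 ± 5i (complex conjugate pair).
For λ=3+5i: an eigenvector is (1,3) - i(-1,-2) = (1 + i, 3 + 2i).
A real fundamental pair from Re and Im of e^((3+5i)t)v: X_1 = e^(3t)(cos(5t)·(1,3) + sin(5t)·(-1,-2)), X_2 = e^(3t)(sin(5t)·(1,3) - cos(5t)·(-1,-2)).
General solution: K_1X_1 + K_2X_2.

x(t) = -K_1e^(3t)sin(5t) + K_1e^(3t)cos(5t) + K_2e^(3t)sin(5t) + K_2e^(3t)cos(5t), z(t) = -2K_1e^(3t)sin(5t) + 3K_1e^(3t)cos(5t) + 3K_2e^(3t)sin(5t) + 2K_2e^(3t)cos(5t)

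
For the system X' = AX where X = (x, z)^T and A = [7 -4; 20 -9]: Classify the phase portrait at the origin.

stable spiral

A = [[7,-4],[20,-9]]; det(A-λI) = λ^2 + 2λ + 17.
λ = -1 ± 4i: negative real part.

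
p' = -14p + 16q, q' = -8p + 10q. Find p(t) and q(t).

p(t) = -K_1e^(2t) + 2K_2e^(-6t), q(t) = -K_1e^(2t) + K_2e^(-6t)

Coefficient matrix A = [[-14, 16], [-8, 10]].
Characteristic polynomial det(A - λI) = λ^2 + 4λ - 12 = 0.
Eigenvalues λ = 2, -6.
For λ=2: (A-λI) row 1 is [-16, 16], so an eigenvector is (-1, -1).
For λ=-6: (A-λI) row 1 is [-8, 16], so an eigenvector is (2, 1).
General solution: K_1e^(2t)(-1,-1) + K_2e^(-6t)(2,1).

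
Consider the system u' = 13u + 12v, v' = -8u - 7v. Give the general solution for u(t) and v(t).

Coefficient matrix A = [[13, 12], [-8, -7]].
Characteristic polynomial det(A - λI) = λ^2 - 6λ + 5 = 0.
Eigenvalues λ = 1, 5.
For λ=1: (A-λI) row 1 is [12, 12], so an eigenvector is (-1, 1).
For λ=5: (A-λI) row 1 is [8, 12], so an eigenvector is (3, -2).
General solution: K_1e^(t)(-1,1) + K_2e^(5t)(3,-2).

u(t) = -K_1e^(t) + 3K_2e^(5t), v(t) = K_1e^(t) - 2K_2e^(5t)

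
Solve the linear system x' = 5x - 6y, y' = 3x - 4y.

Coefficient matrix A = [[5, -6], [3, -4]].
Characteristic polynomial det(A - λI) = λ^2 - λ - 2 = 0.
Eigenvalues λ = 2, -1.
For λ=2: (A-λI) row 1 is [3, -6], so an eigenvector is (-2, -1).
For λ=-1: (A-λI) row 1 is [6, -6], so an eigenvector is (1, 1).
General solution: C_1e^(2t)(-2,-1) + C_2e^(-t)(1,1).

x(t) = -2C_1e^(2t) + C_2e^(-t), y(t) = -C_1e^(2t) + C_2e^(-t)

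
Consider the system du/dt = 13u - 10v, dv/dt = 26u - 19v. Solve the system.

u(t) = -2c_1e^(-3t)sin(2t) + c_1e^(-3t)cos(2t) + c_2e^(-3t)sin(2t) + 2c_2e^(-3t)cos(2t), v(t) = -3c_1e^(-3t)sin(2t) + 2c_1e^(-3t)cos(2t) + 2c_2e^(-3t)sin(2t) + 3c_2e^(-3t)cos(2t)

Coefficient matrix A = [[13, -10], [26, -19]].
Characteristic polynomial det(A - λI) = λ^2 + 6λ + 13 = 0.
Eigenvalues λ = -3 ± 2i (complex conjugate pair).
For λ=-3+2i: an eigenvector is (1,2) - i(-2,-3) = (1 + 2i, 2 + 3i).
A real fundamental pair from Re and Im of e^((-3+2i)t)v: X_1 = e^(-3t)(cos(2t)·(1,2) + sin(2t)·(-2,-3)), X_2 = e^(-3t)(sin(2t)·(1,2) - cos(2t)·(-2,-3)).
General solution: c_1X_1 + c_2X_2.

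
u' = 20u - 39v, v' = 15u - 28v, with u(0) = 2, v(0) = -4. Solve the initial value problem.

u(t) = 68e^(-4t)sin(3t) + 2e^(-4t)cos(3t), v(t) = 42e^(-4t)sin(3t) - 4e^(-4t)cos(3t)

Coefficient matrix A = [[20, -39], [15, -28]].
Characteristic polynomial det(A - λI) = λ^2 + 8λ + 25 = 0.
Eigenvalues λ = -4 ± 3i (complex conjugate pair).
For λ=-4+3i: an eigenvector is (3,2) - i(-2,-1) = (3 + 2i, 2 + i).
A real fundamental pair from Re and Im of e^((-4+3i)t)v: X_1 = e^(-4t)(cos(3t)·(3,2) + sin(3t)·(-2,-1)), X_2 = e^(-4t)(sin(3t)·(3,2) - cos(3t)·(-2,-1)).
General solution: K_1X_1 + K_2X_2.
Applying u(0)=2, v(0)=-4 gives K_1=-10, K_2=16.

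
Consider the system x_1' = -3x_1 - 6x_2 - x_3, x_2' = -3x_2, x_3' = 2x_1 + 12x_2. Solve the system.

Coefficient matrix A = [[-3, -6, -1], [0, -3, 0], [2, 12, 0]].
det(A - λI) = 0 gives eigenvalues λ = -1, -3, -2.
For λ=-1: eigenvector (1,0,-2).
For λ=-3: eigenvector (3,1,-6).
For λ=-2: eigenvector (1,0,-1).
General solution: C_1e^(-t)(1,0,-2) + C_2e^(-3t)(3,1,-6) + C_3e^(-2t)(1,0,-1).

x_1(t) = C_1e^(-t) + 3C_2e^(-3t) + C_3e^(-2t), x_2(t) = C_2e^(-3t), x_3(t) = -2C_1e^(-t) - 6C_2e^(-3t) - C_3e^(-2t)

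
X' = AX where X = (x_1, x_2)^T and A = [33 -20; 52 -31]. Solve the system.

Coefficient matrix A = [[33, -20], [52, -31]].
Characteristic polynomial det(A - λI) = λ^2 - 2λ + 17 = 0.
Eigenvalues λ = 1 ± 4i (complex conjugate pair).
For λ=1+4i: an eigenvector is (2,3) - i(1,2) = (2 - i, 3 - 2i).
A real fundamental pair from Re and Im of e^((1+4i)t)v: X_1 = e^(t)(cos(4t)·(2,3) + sin(4t)·(1,2)), X_2 = e^(t)(sin(4t)·(2,3) - cos(4t)·(1,2)).
General solution: C_1X_1 + C_2X_2.

x_1(t) = C_1e^(t)sin(4t) + 2C_1e^(t)cos(4t) + 2C_2e^(t)sin(4t) - C_2e^(t)cos(4t), x_2(t) = 2C_1e^(t)sin(4t) + 3C_1e^(t)cos(4t) + 3C_2e^(t)sin(4t) - 2C_2e^(t)cos(4t)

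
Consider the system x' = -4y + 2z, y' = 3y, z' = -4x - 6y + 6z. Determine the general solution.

Coefficient matrix A = [[0, -4, 2], [0, 3, 0], [-4, -6, 6]].
det(A - λI) = 0 gives eigenvalues λ = 2, 3, 4.
For λ=2: eigenvector (-1,0,-1).
For λ=3: eigenvector (0,1,2).
For λ=4: eigenvector (1,0,2).
General solution: c_1e^(2t)(-1,0,-1) + c_2e^(3t)(0,1,2) + c_3e^(4t)(1,0,2).

x(t) = -c_1e^(2t) + c_3e^(4t), y(t) = c_2e^(3t), z(t) = -c_1e^(2t) + 2c_2e^(3t) + 2c_3e^(4t)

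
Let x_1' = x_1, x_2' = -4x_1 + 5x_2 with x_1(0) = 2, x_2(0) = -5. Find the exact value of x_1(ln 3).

A = [[1,0],[-4,5]]; eigenvalues λ = 5, 1.
Eigenvectors: (0,1) for λ=5, (-1,-1) for λ=1.
From the initial condition, c_1 = -7, c_2 = -2.
x_1(ln 3) = (-7)(3^5)(0) + (-2)(3^1)(-1) = 6.

6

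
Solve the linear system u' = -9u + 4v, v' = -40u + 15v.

Coefficient matrix A = [[-9, 4], [-40, 15]].
Characteristic polynomial det(A - λI) = λ^2 - 6λ + 25 = 0.
Eigenvalues λ = 3 ± 4i (complex conjugate pair).
For λ=3+4i: an eigenvector is (0,-1) - i(-1,-3) = (0 + i, -1 + 3i).
A real fundamental pair from Re and Im of e^((3+4i)t)v: X_1 = e^(3t)(cos(4t)·(0,-1) + sin(4t)·(-1,-3)), X_2 = e^(3t)(sin(4t)·(0,-1) - cos(4t)·(-1,-3)).
General solution: c_1X_1 + c_2X_2.

u(t) = -c_1e^(3t)sin(4t) + c_2e^(3t)cos(4t), v(t) = -3c_1e^(3t)sin(4t) - c_1e^(3t)cos(4t) - c_2e^(3t)sin(4t) + 3c_2e^(3t)cos(4t)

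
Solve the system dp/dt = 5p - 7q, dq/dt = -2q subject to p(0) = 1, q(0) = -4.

p(t) = 5e^(5t) - 4e^(-2t), q(t) = -4e^(-2t)

Coefficient matrix A = [[5, -7], [0, -2]].
Characteristic polynomial det(A - λI) = λ^2 - 3λ - 10 = 0.
Eigenvalues λ = 5, -2.
For λ=5: (A-λI) row 1 is [0, -7], so an eigenvector is (-1, 0).
For λ=-2: (A-λI) row 1 is [7, -7], so an eigenvector is (1, 1).
General solution: c_1e^(5t)(-1,0) + c_2e^(-2t)(1,1).
Applying p(0)=1, q(0)=-4 gives c_1=-5, c_2=-4.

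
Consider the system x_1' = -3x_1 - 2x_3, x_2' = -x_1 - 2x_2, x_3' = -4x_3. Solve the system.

Coefficient matrix A = [[-3, 0, -2], [-1, -2, 0], [0, 0, -4]].
det(A - λI) = 0 gives eigenvalues λ = -3, -2, -4.
For λ=-3: eigenvector (1,1,0).
For λ=-2: eigenvector (0,1,0).
For λ=-4: eigenvector (2,1,1).
General solution: c_1e^(-3t)(1,1,0) + c_2e^(-2t)(0,1,0) + c_3e^(-4t)(2,1,1).

x_1(t) = c_1e^(-3t) + 2c_3e^(-4t), x_2(t) = c_1e^(-3t) + c_2e^(-2t) + c_3e^(-4t), x_3(t) = c_3e^(-4t)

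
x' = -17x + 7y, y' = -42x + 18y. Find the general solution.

x(t) = C_1e^(4t) + C_2e^(-3t), y(t) = 3C_1e^(4t) + 2C_2e^(-3t)

Coefficient matrix A = [[-17, 7], [-42, 18]].
Characteristic polynomial det(A - λI) = λ^2 - λ - 12 = 0.
Eigenvalues λ = 4, -3.
For λ=4: (A-λI) row 1 is [-21, 7], so an eigenvector is (1, 3).
For λ=-3: (A-λI) row 1 is [-14, 7], so an eigenvector is (1, 2).
General solution: C_1e^(4t)(1,3) + C_2e^(-3t)(1,2).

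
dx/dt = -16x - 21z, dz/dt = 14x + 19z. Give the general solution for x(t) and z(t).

x(t) = -c_1e^(5t) + 3c_2e^(-2t), z(t) = c_1e^(5t) - 2c_2e^(-2t)

Coefficient matrix A = [[-16, -21], [14, 19]].
Characteristic polynomial det(A - λI) = λ^2 - 3λ - 10 = 0.
Eigenvalues λ = 5, -2.
For λ=5: (A-λI) row 1 is [-21, -21], so an eigenvector is (-1, 1).
For λ=-2: (A-λI) row 1 is [-14, -21], so an eigenvector is (3, -2).
General solution: c_1e^(5t)(-1,1) + c_2e^(-2t)(3,-2).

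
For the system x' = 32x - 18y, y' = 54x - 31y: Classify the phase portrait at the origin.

saddle

A = [[32,-18],[54,-31]]; det(A-λI) = λ^2 - λ - 20.
λ = 5, -4: opposite signs.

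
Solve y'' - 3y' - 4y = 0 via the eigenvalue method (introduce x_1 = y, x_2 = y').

Let x_1 = y, x_2 = y'. Then x_1' = x_2 and x_2' = 4x_1 + 3x_2.
A = [[0,1],[4,3]]; det(A-λI) = λ^2 - 3λ - 4.
Eigenvalues λ = 4, -1 with eigenvectors (1,4), (1,-1).

y(t) = C_1e^(4t) + C_2e^(-t)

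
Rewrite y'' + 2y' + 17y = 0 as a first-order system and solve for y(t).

Let x_1 = y, x_2 = y'. Then x_1' = x_2 and x_2' = -17x_1 - 2x_2.
A = [[0,1],[-17,-2]]; det(A-λI) = λ^2 + 2λ + 17.
Eigenvalues λ = -1 ± 4i.

y(t) = C_1e^(-t)cos(4t) + C_2e^(-t)sin(4t)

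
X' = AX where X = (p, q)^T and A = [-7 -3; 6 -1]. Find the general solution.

Coefficient matrix A = [[-7, -3], [6, -1]].
Characteristic polynomial det(A - λI) = λ^2 + 8λ + 25 = 0.
Eigenvalues λ = -4 ± 3i (complex conjugate pair).
For λ=-4+3i: an eigenvector is (0,-1) - i(1,-1) = (0 - i, -1 + i).
A real fundamental pair from Re and Im of e^((-4+3i)t)v: X_1 = e^(-4t)(cos(3t)·(0,-1) + sin(3t)·(1,-1)), X_2 = e^(-4t)(sin(3t)·(0,-1) - cos(3t)·(1,-1)).
General solution: C_1X_1 + C_2X_2.

p(t) = C_1e^(-4t)sin(3t) - C_2e^(-4t)cos(3t), q(t) = -C_1e^(-4t)sin(3t) - C_1e^(-4t)cos(3t) - C_2e^(-4t)sin(3t) + C_2e^(-4t)cos(3t)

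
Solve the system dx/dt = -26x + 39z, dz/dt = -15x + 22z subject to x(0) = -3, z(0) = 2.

x(t) = 50e^(-2t)sin(3t) - 3e^(-2t)cos(3t), z(t) = 31e^(-2t)sin(3t) + 2e^(-2t)cos(3t)

Coefficient matrix A = [[-26, 39], [-15, 22]].
Characteristic polynomial det(A - λI) = λ^2 + 4λ + 13 = 0.
Eigenvalues λ = -2 ± 3i (complex conjugate pair).
For λ=-2+3i: an eigenvector is (-2,-1) - i(3,2) = (-2 - 3i, -1 - 2i).
A real fundamental pair from Re and Im of e^((-2+3i)t)v: X_1 = e^(-2t)(cos(3t)·(-2,-1) + sin(3t)·(3,2)), X_2 = e^(-2t)(sin(3t)·(-2,-1) - cos(3t)·(3,2)).
General solution: K_1X_1 + K_2X_2.
Applying x(0)=-3, z(0)=2 gives K_1=12, K_2=-7.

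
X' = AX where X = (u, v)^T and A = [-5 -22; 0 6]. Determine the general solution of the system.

Coefficient matrix A = [[-5, -22], [0, 6]].
Characteristic polynomial det(A - λI) = λ^2 - λ - 30 = 0.
Eigenvalues λ = -5, 6.
For λ=-5: (A-λI) row 1 is [0, -22], so an eigenvector is (1, 0).
For λ=6: (A-λI) row 1 is [-11, -22], so an eigenvector is (2, -1).
General solution: K_1e^(-5t)(1,0) + K_2e^(6t)(2,-1).

u(t) = K_1e^(-5t) + 2K_2e^(6t), v(t) = -K_2e^(6t)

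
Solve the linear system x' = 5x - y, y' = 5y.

Coefficient matrix A = [[5, -1], [0, 5]].
Characteristic polynomial det(A - λI) = λ^2 - 10λ + 25 = 0.
Single eigenvalue λ = 5 with algebraic multiplicity 2.
Eigenvector v = (1,0); generalized eigenvector w with (A-λI)w=v is (2,-1).
General solution: e^(5t)[c_1·v + c_2·(t·v + w)].

x(t) = c_1e^(5t) + c_2te^(5t) + 2c_2e^(5t), y(t) = -c_2e^(5t)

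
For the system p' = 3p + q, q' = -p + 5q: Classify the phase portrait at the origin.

unstable improper node

A = [[3,1],[-1,5]]; det(A-λI) = λ^2 - 8λ + 16.
repeated λ = 4 with a single eigenvector.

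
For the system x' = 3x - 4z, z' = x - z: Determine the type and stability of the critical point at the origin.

unstable improper node

A = [[3,-4],[1,-1]]; det(A-λI) = λ^2 - 2λ + 1.
repeated λ = 1 with a single eigenvector.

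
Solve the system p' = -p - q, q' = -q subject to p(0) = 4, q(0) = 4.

p(t) = -4te^(-t) + 4e^(-t), q(t) = 4e^(-t)

Coefficient matrix A = [[-1, -1], [0, -1]].
Characteristic polynomial det(A - λI) = λ^2 + 2λ + 1 = 0.
Single eigenvalue λ = -1 with algebraic multiplicity 2.
Eigenvector v = (-1,0); generalized eigenvector w with (A-λI)w=v is (1,1).
General solution: e^(-t)[c_1·v + c_2·(t·v + w)].
Applying p(0)=4, q(0)=4 gives c_1=0, c_2=4.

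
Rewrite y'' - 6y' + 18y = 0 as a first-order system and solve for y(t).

y(t) = C_1e^(3t)cos(3t) + C_2e^(3t)sin(3t)

Let x_1 = y, x_2 = y'. Then x_1' = x_2 and x_2' = -18x_1 + 6x_2.
A = [[0,1],[-18,6]]; det(A-λI) = λ^2 - 6λ + 18.
Eigenvalues λ = 3 ± 3i.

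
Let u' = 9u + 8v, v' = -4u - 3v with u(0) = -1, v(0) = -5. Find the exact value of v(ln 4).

6100

A = [[9,8],[-4,-3]]; eigenvalues λ = 1, 5.
Eigenvectors: (-1,1) for λ=1, (2,-1) for λ=5.
From the initial condition, c_1 = -11, c_2 = -6.
v(ln 4) = (-11)(4^1)(1) + (-6)(4^5)(-1) = 6100.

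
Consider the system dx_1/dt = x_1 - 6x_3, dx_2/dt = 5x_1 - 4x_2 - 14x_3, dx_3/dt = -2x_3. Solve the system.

x_1(t) = c_2e^(t) + 2c_3e^(-2t), x_2(t) = c_1e^(-4t) + c_2e^(t) - 2c_3e^(-2t), x_3(t) = c_3e^(-2t)

Coefficient matrix A = [[1, 0, -6], [5, -4, -14], [0, 0, -2]].
det(A - λI) = 0 gives eigenvalues λ = -4, 1, -2.
For λ=-4: eigenvector (0,1,0).
For λ=1: eigenvector (1,1,0).
For λ=-2: eigenvector (2,-2,1).
General solution: c_1e^(-4t)(0,1,0) + c_2e^(t)(1,1,0) + c_3e^(-2t)(2,-2,1).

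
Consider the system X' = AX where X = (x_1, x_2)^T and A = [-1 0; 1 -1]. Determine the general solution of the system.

x_1(t) = -C_2e^(-t), x_2(t) = -C_1e^(-t) - C_2te^(-t) - 3C_2e^(-t)

Coefficient matrix A = [[-1, 0], [1, -1]].
Characteristic polynomial det(A - λI) = λ^2 + 2λ + 1 = 0.
Single eigenvalue λ = -1 with algebraic multiplicity 2.
Eigenvector v = (0,-1); generalized eigenvector w with (A-λI)w=v is (-1,-3).
General solution: e^(-t)[C_1·v + C_2·(t·v + w)].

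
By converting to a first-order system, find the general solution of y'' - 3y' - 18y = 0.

Let x_1 = y, x_2 = y'. Then x_1' = x_2 and x_2' = 18x_1 + 3x_2.
A = [[0,1],[18,3]]; det(A-λI) = λ^2 - 3λ - 18.
Eigenvalues λ = -3, 6 with eigenvectors (1,-3), (1,6).

y(t) = c_1e^(-3t) + c_2e^(6t)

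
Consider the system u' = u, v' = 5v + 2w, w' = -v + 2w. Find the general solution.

u(t) = K_3e^(t), v(t) = -K_1e^(3t) + 2K_2e^(4t), w(t) = K_1e^(3t) - K_2e^(4t)

Coefficient matrix A = [[1, 0, 0], [0, 5, 2], [0, -1, 2]].
det(A - λI) = 0 gives eigenvalues λ = 3, 4, 1.
For λ=3: eigenvector (0,-1,1).
For λ=4: eigenvector (0,2,-1).
For λ=1: eigenvector (1,0,0).
General solution: K_1e^(3t)(0,-1,1) + K_2e^(4t)(0,2,-1) + K_3e^(t)(1,0,0).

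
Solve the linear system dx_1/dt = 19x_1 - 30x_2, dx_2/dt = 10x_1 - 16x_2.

x_1(t) = 3C_1e^(-t) + 2C_2e^(4t), x_2(t) = 2C_1e^(-t) + C_2e^(4t)

Coefficient matrix A = [[19, -30], [10, -16]].
Characteristic polynomial det(A - λI) = λ^2 - 3λ - 4 = 0.
Eigenvalues λ = -1, 4.
For λ=-1: (A-λI) row 1 is [20, -30], so an eigenvector is (3, 2).
For λ=4: (A-λI) row 1 is [15, -30], so an eigenvector is (2, 1).
General solution: C_1e^(-t)(3,2) + C_2e^(4t)(2,1).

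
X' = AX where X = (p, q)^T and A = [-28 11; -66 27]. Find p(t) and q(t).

p(t) = -C_1e^(-6t) - C_2e^(5t), q(t) = -2C_1e^(-6t) - 3C_2e^(5t)

Coefficient matrix A = [[-28, 11], [-66, 27]].
Characteristic polynomial det(A - λI) = λ^2 + λ - 30 = 0.
Eigenvalues λ = -6, 5.
For λ=-6: (A-λI) row 1 is [-22, 11], so an eigenvector is (-1, -2).
For λ=5: (A-λI) row 1 is [-33, 11], so an eigenvector is (-1, -3).
General solution: C_1e^(-6t)(-1,-2) + C_2e^(5t)(-1,-3).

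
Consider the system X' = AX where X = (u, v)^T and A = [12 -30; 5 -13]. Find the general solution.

Coefficient matrix A = [[12, -30], [5, -13]].
Characteristic polynomial det(A - λI) = λ^2 + λ - 6 = 0.
Eigenvalues λ = 2, -3.
For λ=2: (A-λI) row 1 is [10, -30], so an eigenvector is (-3, -1).
For λ=-3: (A-λI) row 1 is [15, -30], so an eigenvector is (-2, -1).
General solution: c_1e^(2t)(-3,-1) + c_2e^(-3t)(-2,-1).

u(t) = -3c_1e^(2t) - 2c_2e^(-3t), v(t) = -c_1e^(2t) - c_2e^(-3t)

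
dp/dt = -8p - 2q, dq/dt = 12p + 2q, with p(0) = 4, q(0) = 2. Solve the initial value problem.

p(t) = -10e^(-2t) + 14e^(-4t), q(t) = 30e^(-2t) - 28e^(-4t)

Coefficient matrix A = [[-8, -2], [12, 2]].
Characteristic polynomial det(A - λI) = λ^2 + 6λ + 8 = 0.
Eigenvalues λ = -4, -2.
For λ=-4: (A-λI) row 1 is [-4, -2], so an eigenvector is (-1, 2).
For λ=-2: (A-λI) row 1 is [-6, -2], so an eigenvector is (-1, 3).
General solution: c_1e^(-4t)(-1,2) + c_2e^(-2t)(-1,3).
Applying p(0)=4, q(0)=2 gives c_1=-14, c_2=10.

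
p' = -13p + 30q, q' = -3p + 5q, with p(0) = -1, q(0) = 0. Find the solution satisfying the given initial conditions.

Coefficient matrix A = [[-13, 30], [-3, 5]].
Characteristic polynomial det(A - λI) = λ^2 + 8λ + 25 = 0.
Eigenvalues λ = -4 ± 3i (complex conjugate pair).
For λ=-4+3i: an eigenvector is (-1,0) - i(3,1) = (-1 - 3i, 0 - i).
A real fundamental pair from Re and Im of e^((-4+3i)t)v: X_1 = e^(-4t)(cos(3t)·(-1,0) + sin(3t)·(3,1)), X_2 = e^(-4t)(sin(3t)·(-1,0) - cos(3t)·(3,1)).
General solution: K_1X_1 + K_2X_2.
Applying p(0)=-1, q(0)=0 gives K_1=1, K_2=0.

p(t) = 3e^(-4t)sin(3t) - e^(-4t)cos(3t), q(t) = e^(-4t)sin(3t)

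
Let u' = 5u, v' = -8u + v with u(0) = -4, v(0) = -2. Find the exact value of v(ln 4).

8152

A = [[5,0],[-8,1]]; eigenvalues λ = 1, 5.
Eigenvectors: (0,-1) for λ=1, (-1,2) for λ=5.
From the initial condition, c_1 = 10, c_2 = 4.
v(ln 4) = (10)(4^1)(-1) + (4)(4^5)(2) = 8152.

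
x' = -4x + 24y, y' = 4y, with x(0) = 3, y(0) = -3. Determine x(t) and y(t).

Coefficient matrix A = [[-4, 24], [0, 4]].
Characteristic polynomial det(A - λI) = λ^2 - 16 = 0.
Eigenvalues λ = 4, -4.
For λ=4: (A-λI) row 1 is [-8, 24], so an eigenvector is (-3, -1).
For λ=-4: (A-λI) row 1 is [0, 24], so an eigenvector is (-1, 0).
General solution: K_1e^(4t)(-3,-1) + K_2e^(-4t)(-1,0).
Applying x(0)=3, y(0)=-3 gives K_1=3, K_2=-12.

x(t) = -9e^(4t) + 12e^(-4t), y(t) = -3e^(4t)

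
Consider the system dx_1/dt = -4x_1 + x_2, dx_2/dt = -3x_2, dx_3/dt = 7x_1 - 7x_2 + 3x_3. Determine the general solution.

x_1(t) = K_1e^(-3t) - K_3e^(-4t), x_2(t) = K_1e^(-3t), x_3(t) = K_2e^(3t) + K_3e^(-4t)

Coefficient matrix A = [[-4, 1, 0], [0, -3, 0], [7, -7, 3]].
det(A - λI) = 0 gives eigenvalues λ = -3, 3, -4.
For λ=-3: eigenvector (1,1,0).
For λ=3: eigenvector (0,0,1).
For λ=-4: eigenvector (-1,0,1).
General solution: K_1e^(-3t)(1,1,0) + K_2e^(3t)(0,0,1) + K_3e^(-4t)(-1,0,1).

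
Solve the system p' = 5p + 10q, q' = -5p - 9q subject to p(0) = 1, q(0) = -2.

p(t) = -13e^(-2t)sin(t) + e^(-2t)cos(t), q(t) = 9e^(-2t)sin(t) - 2e^(-2t)cos(t)

Coefficient matrix A = [[5, 10], [-5, -9]].
Characteristic polynomial det(A - λI) = λ^2 + 4λ + 5 = 0.
Eigenvalues λ = -2 ± i (complex conjugate pair).
For λ=-2+i: an eigenvector is (1,-1) - i(-3,2) = (1 + 3i, -1 - 2i).
A real fundamental pair from Re and Im of e^((-2+i)t)v: X_1 = e^(-2t)(cos(t)·(1,-1) + sin(t)·(-3,2)), X_2 = e^(-2t)(sin(t)·(1,-1) - cos(t)·(-3,2)).
General solution: K_1X_1 + K_2X_2.
Applying p(0)=1, q(0)=-2 gives K_1=4, K_2=-1.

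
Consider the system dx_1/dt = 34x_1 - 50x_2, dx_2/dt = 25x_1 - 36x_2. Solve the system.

Coefficient matrix A = [[34, -50], [25, -36]].
Characteristic polynomial det(A - λI) = λ^2 + 2λ + 26 = 0.
Eigenvalues λ = -1 ± 5i (complex conjugate pair).
For λ=-1+5i: an eigenvector is (-3,-2) - i(-1,-1) = (-3 + i, -2 + i).
A real fundamental pair from Re and Im of e^((-1+5i)t)v: X_1 = e^(-t)(cos(5t)·(-3,-2) + sin(5t)·(-1,-1)), X_2 = e^(-t)(sin(5t)·(-3,-2) - cos(5t)·(-1,-1)).
General solution: K_1X_1 + K_2X_2.

x_1(t) = -K_1e^(-t)sin(5t) - 3K_1e^(-t)cos(5t) - 3K_2e^(-t)sin(5t) + K_2e^(-t)cos(5t), x_2(t) = -K_1e^(-t)sin(5t) - 2K_1e^(-t)cos(5t) - 2K_2e^(-t)sin(5t) + K_2e^(-t)cos(5t)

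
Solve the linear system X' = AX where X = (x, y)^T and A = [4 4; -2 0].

x(t) = -C_1e^(2t)sin(2t) - C_1e^(2t)cos(2t) - C_2e^(2t)sin(2t) + C_2e^(2t)cos(2t), y(t) = C_1e^(2t)sin(2t) - C_2e^(2t)cos(2t)

Coefficient matrix A = [[4, 4], [-2, 0]].
Characteristic polynomial det(A - λI) = λ^2 - 4λ + 8 = 0.
Eigenvalues λ = 2 ± 2i (complex conjugate pair).
For λ=2+2i: an eigenvector is (-1,0) - i(-1,1) = (-1 + i, 0 - i).
A real fundamental pair from Re and Im of e^((2+2i)t)v: X_1 = e^(2t)(cos(2t)·(-1,0) + sin(2t)·(-1,1)), X_2 = e^(2t)(sin(2t)·(-1,0) - cos(2t)·(-1,1)).
General solution: C_1X_1 + C_2X_2.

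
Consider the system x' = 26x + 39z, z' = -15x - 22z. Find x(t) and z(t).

Coefficient matrix A = [[26, 39], [-15, -22]].
Characteristic polynomial det(A - λI) = λ^2 - 4λ + 13 = 0.
Eigenvalues λ = 2 ± 3i (complex conjugate pair).
For λ=2+3i: an eigenvector is (-3,2) - i(2,-1) = (-3 - 2i, 2 + i).
A real fundamental pair from Re and Im of e^((2+3i)t)v: X_1 = e^(2t)(cos(3t)·(-3,2) + sin(3t)·(2,-1)), X_2 = e^(2t)(sin(3t)·(-3,2) - cos(3t)·(2,-1)).
General solution: c_1X_1 + c_2X_2.

x(t) = 2c_1e^(2t)sin(3t) - 3c_1e^(2t)cos(3t) - 3c_2e^(2t)sin(3t) - 2c_2e^(2t)cos(3t), z(t) = -c_1e^(2t)sin(3t) + 2c_1e^(2t)cos(3t) + 2c_2e^(2t)sin(3t) + c_2e^(2t)cos(3t)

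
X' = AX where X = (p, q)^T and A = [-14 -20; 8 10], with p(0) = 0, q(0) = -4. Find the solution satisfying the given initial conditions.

p(t) = 20e^(-2t)sin(4t), q(t) = -12e^(-2t)sin(4t) - 4e^(-2t)cos(4t)

Coefficient matrix A = [[-14, -20], [8, 10]].
Characteristic polynomial det(A - λI) = λ^2 + 4λ + 20 = 0.
Eigenvalues λ = -2 ± 4i (complex conjugate pair).
For λ=-2+4i: an eigenvector is (1,-1) - i(2,-1) = (1 - 2i, -1 + i).
A real fundamental pair from Re and Im of e^((-2+4i)t)v: X_1 = e^(-2t)(cos(4t)·(1,-1) + sin(4t)·(2,-1)), X_2 = e^(-2t)(sin(4t)·(1,-1) - cos(4t)·(2,-1)).
General solution: K_1X_1 + K_2X_2.
Applying p(0)=0, q(0)=-4 gives K_1=8, K_2=4.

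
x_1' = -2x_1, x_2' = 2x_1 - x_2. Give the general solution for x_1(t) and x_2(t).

Coefficient matrix A = [[-2, 0], [2, -1]].
Characteristic polynomial det(A - λI) = λ^2 + 3λ + 2 = 0.
Eigenvalues λ = -2, -1.
For λ=-2: (A-λI) row 2 is [2, 1], so an eigenvector is (-1, 2).
For λ=-1: (A-λI) row 1 is [-1, 0], so an eigenvector is (0, 1).
General solution: K_1e^(-2t)(-1,2) + K_2e^(-t)(0,1).

x_1(t) = -K_1e^(-2t), x_2(t) = 2K_1e^(-2t) + K_2e^(-t)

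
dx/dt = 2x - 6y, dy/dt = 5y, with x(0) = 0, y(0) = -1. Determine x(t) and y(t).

x(t) = 2e^(5t) - 2e^(2t), y(t) = -e^(5t)

Coefficient matrix A = [[2, -6], [0, 5]].
Characteristic polynomial det(A - λI) = λ^2 - 7λ + 10 = 0.
Eigenvalues λ = 2, 5.
For λ=2: (A-λI) row 1 is [0, -6], so an eigenvector is (-1, 0).
For λ=5: (A-λI) row 1 is [-3, -6], so an eigenvector is (-2, 1).
General solution: K_1e^(2t)(-1,0) + K_2e^(5t)(-2,1).
Applying x(0)=0, y(0)=-1 gives K_1=2, K_2=-1.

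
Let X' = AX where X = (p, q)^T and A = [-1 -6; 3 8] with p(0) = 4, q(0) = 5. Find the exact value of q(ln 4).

14192

A = [[-1,-6],[3,8]]; eigenvalues λ = 2, 5.
Eigenvectors: (-2,1) for λ=2, (1,-1) for λ=5.
From the initial condition, c_1 = -9, c_2 = -14.
q(ln 4) = (-9)(4^2)(1) + (-14)(4^5)(-1) = 14192.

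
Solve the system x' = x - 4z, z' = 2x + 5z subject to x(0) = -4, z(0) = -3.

Coefficient matrix A = [[1, -4], [2, 5]].
Characteristic polynomial det(A - λI) = λ^2 - 6λ + 13 = 0.
Eigenvalues λ = 3 ± 2i (complex conjugate pair).
For λ=3+2i: an eigenvector is (-1,1) - i(-1,0) = (-1 + i, 1).
A real fundamental pair from Re and Im of e^((3+2i)t)v: X_1 = e^(3t)(cos(2t)·(-1,1) + sin(2t)·(-1,0)), X_2 = e^(3t)(sin(2t)·(-1,1) - cos(2t)·(-1,0)).
General solution: c_1X_1 + c_2X_2.
Applying x(0)=-4, z(0)=-3 gives c_1=-3, c_2=-7.

x(t) = 10e^(3t)sin(2t) - 4e^(3t)cos(2t), z(t) = -7e^(3t)sin(2t) - 3e^(3t)cos(2t)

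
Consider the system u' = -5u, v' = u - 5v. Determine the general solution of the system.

Coefficient matrix A = [[-5, 0], [1, -5]].
Characteristic polynomial det(A - λI) = λ^2 + 10λ + 25 = 0.
Single eigenvalue λ = -5 with algebraic multiplicity 2.
Eigenvector v = (0,1); generalized eigenvector w with (A-λI)w=v is (1,3).
General solution: e^(-5t)[c_1·v + c_2·(t·v + w)].

u(t) = c_2e^(-5t), v(t) = c_1e^(-5t) + c_2te^(-5t) + 3c_2e^(-5t)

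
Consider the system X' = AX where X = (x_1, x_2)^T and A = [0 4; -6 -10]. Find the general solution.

Coefficient matrix A = [[0, 4], [-6, -10]].
Characteristic polynomial det(A - λI) = λ^2 + 10λ + 24 = 0.
Eigenvalues λ = -4, -6.
For λ=-4: (A-λI) row 1 is [4, 4], so an eigenvector is (-1, 1).
For λ=-6: (A-λI) row 1 is [6, 4], so an eigenvector is (-2, 3).
General solution: c_1e^(-4t)(-1,1) + c_2e^(-6t)(-2,3).

x_1(t) = -c_1e^(-4t) - 2c_2e^(-6t), x_2(t) = c_1e^(-4t) + 3c_2e^(-6t)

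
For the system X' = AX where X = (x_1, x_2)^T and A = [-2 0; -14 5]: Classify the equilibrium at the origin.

A = [[-2,0],[-14,5]]; det(A-λI) = λ^2 - 3λ - 10.
λ = -2, 5: opposite signs.

saddle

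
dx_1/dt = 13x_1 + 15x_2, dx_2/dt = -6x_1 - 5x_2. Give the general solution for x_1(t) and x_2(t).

Coefficient matrix A = [[13, 15], [-6, -5]].
Characteristic polynomial det(A - λI) = λ^2 - 8λ + 25 = 0.
Eigenvalues λ = 4 ± 3i (complex conjugate pair).
For λ=4+3i: an eigenvector is (2,-1) - i(1,-1) = (2 - i, -1 + i).
A real fundamental pair from Re and Im of e^((4+3i)t)v: X_1 = e^(4t)(cos(3t)·(2,-1) + sin(3t)·(1,-1)), X_2 = e^(4t)(sin(3t)·(2,-1) - cos(3t)·(1,-1)).
General solution: C_1X_1 + C_2X_2.

x_1(t) = C_1e^(4t)sin(3t) + 2C_1e^(4t)cos(3t) + 2C_2e^(4t)sin(3t) - C_2e^(4t)cos(3t), x_2(t) = -C_1e^(4t)sin(3t) - C_1e^(4t)cos(3t) - C_2e^(4t)sin(3t) + C_2e^(4t)cos(3t)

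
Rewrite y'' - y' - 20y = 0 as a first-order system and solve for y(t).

y(t) = c_1e^(-4t) + c_2e^(5t)

Let x_1 = y, x_2 = y'. Then x_1' = x_2 and x_2' = 20x_1 + x_2.
A = [[0,1],[20,1]]; det(A-λI) = λ^2 - λ - 20.
Eigenvalues λ = -4, 5 with eigenvectors (1,-4), (1,5).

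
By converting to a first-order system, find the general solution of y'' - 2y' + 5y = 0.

Let x_1 = y, x_2 = y'. Then x_1' = x_2 and x_2' = -5x_1 + 2x_2.
A = [[0,1],[-5,2]]; det(A-λI) = λ^2 - 2λ + 5.
Eigenvalues λ = 1 ± 2i.

y(t) = K_1e^(t)cos(2t) + K_2e^(t)sin(2t)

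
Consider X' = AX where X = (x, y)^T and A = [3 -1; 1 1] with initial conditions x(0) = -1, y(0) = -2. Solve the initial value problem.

Coefficient matrix A = [[3, -1], [1, 1]].
Characteristic polynomial det(A - λI) = λ^2 - 4λ + 4 = 0.
Single eigenvalue λ = 2 with algebraic multiplicity 2.
Eigenvector v = (-1,-1); generalized eigenvector w with (A-λI)w=v is (2,3).
General solution: e^(2t)[K_1·v + K_2·(t·v + w)].
Applying x(0)=-1, y(0)=-2 gives K_1=-1, K_2=-1.

x(t) = te^(2t) - e^(2t), y(t) = te^(2t) - 2e^(2t)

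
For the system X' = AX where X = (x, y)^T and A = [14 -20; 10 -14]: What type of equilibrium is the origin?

center

A = [[14,-20],[10,-14]]; det(A-λI) = λ^2 + 4.
λ = 0 ± 2i: zero real part.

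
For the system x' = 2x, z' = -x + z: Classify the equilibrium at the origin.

unstable node

A = [[2,0],[-1,1]]; det(A-λI) = λ^2 - 3λ + 2.
λ = 2, 1: both positive.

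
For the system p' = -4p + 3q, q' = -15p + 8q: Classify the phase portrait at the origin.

A = [[-4,3],[-15,8]]; det(A-λI) = λ^2 - 4λ + 13.
λ = 2 ± 3i: positive real part.

unstable spiral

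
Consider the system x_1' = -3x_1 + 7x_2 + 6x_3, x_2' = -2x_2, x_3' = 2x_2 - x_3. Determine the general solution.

Coefficient matrix A = [[-3, 7, 6], [0, -2, 0], [0, 2, -1]].
det(A - λI) = 0 gives eigenvalues λ = -2, -3, -1.
For λ=-2: eigenvector (-5,1,-2).
For λ=-3: eigenvector (1,0,0).
For λ=-1: eigenvector (3,0,1).
General solution: c_1e^(-2t)(-5,1,-2) + c_2e^(-3t)(1,0,0) + c_3e^(-t)(3,0,1).

x_1(t) = -5c_1e^(-2t) + c_2e^(-3t) + 3c_3e^(-t), x_2(t) = c_1e^(-2t), x_3(t) = -2c_1e^(-2t) + c_3e^(-t)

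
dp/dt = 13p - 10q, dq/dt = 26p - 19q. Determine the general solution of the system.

Coefficient matrix A = [[13, -10], [26, -19]].
Characteristic polynomial det(A - λI) = λ^2 + 6λ + 13 = 0.
Eigenvalues λ = -3 ± 2i (complex conjugate pair).
For λ=-3+2i: an eigenvector is (2,3) - i(1,2) = (2 - i, 3 - 2i).
A real fundamental pair from Re and Im of e^((-3+2i)t)v: X_1 = e^(-3t)(cos(2t)·(2,3) + sin(2t)·(1,2)), X_2 = e^(-3t)(sin(2t)·(2,3) - cos(2t)·(1,2)).
General solution: c_1X_1 + c_2X_2.

p(t) = c_1e^(-3t)sin(2t) + 2c_1e^(-3t)cos(2t) + 2c_2e^(-3t)sin(2t) - c_2e^(-3t)cos(2t), q(t) = 2c_1e^(-3t)sin(2t) + 3c_1e^(-3t)cos(2t) + 3c_2e^(-3t)sin(2t) - 2c_2e^(-3t)cos(2t)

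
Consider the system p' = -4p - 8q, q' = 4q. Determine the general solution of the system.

Coefficient matrix A = [[-4, -8], [0, 4]].
Characteristic polynomial det(A - λI) = λ^2 - 16 = 0.
Eigenvalues λ = 4, -4.
For λ=4: (A-λI) row 1 is [-8, -8], so an eigenvector is (-1, 1).
For λ=-4: (A-λI) row 1 is [0, -8], so an eigenvector is (-1, 0).
General solution: C_1e^(4t)(-1,1) + C_2e^(-4t)(-1,0).

p(t) = -C_1e^(4t) - C_2e^(-4t), q(t) = C_1e^(4t)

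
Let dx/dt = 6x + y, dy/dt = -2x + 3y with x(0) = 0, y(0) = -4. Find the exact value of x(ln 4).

A = [[6,1],[-2,3]]; eigenvalues λ = 4, 5.
Eigenvectors: (-1,2) for λ=4, (-1,1) for λ=5.
From the initial condition, c_1 = -4, c_2 = 4.
x(ln 4) = (-4)(4^4)(-1) + (4)(4^5)(-1) = -3072.

-3072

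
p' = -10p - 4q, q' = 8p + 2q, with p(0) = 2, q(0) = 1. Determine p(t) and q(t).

p(t) = -3e^(-2t) + 5e^(-6t), q(t) = 6e^(-2t) - 5e^(-6t)

Coefficient matrix A = [[-10, -4], [8, 2]].
Characteristic polynomial det(A - λI) = λ^2 + 8λ + 12 = 0.
Eigenvalues λ = -2, -6.
For λ=-2: (A-λI) row 1 is [-8, -4], so an eigenvector is (1, -2).
For λ=-6: (A-λI) row 1 is [-4, -4], so an eigenvector is (1, -1).
General solution: C_1e^(-2t)(1,-2) + C_2e^(-6t)(1,-1).
Applying p(0)=2, q(0)=1 gives C_1=-3, C_2=5.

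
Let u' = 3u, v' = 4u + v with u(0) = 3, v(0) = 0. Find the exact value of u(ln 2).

24

A = [[3,0],[4,1]]; eigenvalues λ = 3, 1.
Eigenvectors: (-1,-2) for λ=3, (0,-1) for λ=1.
From the initial condition, c_1 = -3, c_2 = 6.
u(ln 2) = (-3)(2^3)(-1) + (6)(2^1)(0) = 24.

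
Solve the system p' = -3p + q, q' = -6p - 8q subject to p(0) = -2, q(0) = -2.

Coefficient matrix A = [[-3, 1], [-6, -8]].
Characteristic polynomial det(A - λI) = λ^2 + 11λ + 30 = 0.
Eigenvalues λ = -6, -5.
For λ=-6: (A-λI) row 1 is [3, 1], so an eigenvector is (-1, 3).
For λ=-5: (A-λI) row 1 is [2, 1], so an eigenvector is (1, -2).
General solution: K_1e^(-6t)(-1,3) + K_2e^(-5t)(1,-2).
Applying p(0)=-2, q(0)=-2 gives K_1=-6, K_2=-8.

p(t) = -8e^(-5t) + 6e^(-6t), q(t) = 16e^(-5t) - 18e^(-6t)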